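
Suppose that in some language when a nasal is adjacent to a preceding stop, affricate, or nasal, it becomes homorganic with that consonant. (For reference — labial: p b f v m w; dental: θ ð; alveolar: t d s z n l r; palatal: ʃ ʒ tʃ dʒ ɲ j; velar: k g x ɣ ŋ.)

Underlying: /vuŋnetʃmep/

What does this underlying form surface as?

[vuŋŋetʃɲep]

/n/ after /ŋ/ (velar) → [ŋ]
/m/ after /tʃ/ (palatal) → [ɲ]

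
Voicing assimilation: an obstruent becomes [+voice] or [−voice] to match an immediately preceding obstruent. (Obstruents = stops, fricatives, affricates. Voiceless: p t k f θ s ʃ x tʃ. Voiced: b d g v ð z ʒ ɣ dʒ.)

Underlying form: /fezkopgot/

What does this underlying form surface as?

[fezgopkot]

/k/ after /z/ (voiced) → [g]
/g/ after /p/ (voiceless) → [k]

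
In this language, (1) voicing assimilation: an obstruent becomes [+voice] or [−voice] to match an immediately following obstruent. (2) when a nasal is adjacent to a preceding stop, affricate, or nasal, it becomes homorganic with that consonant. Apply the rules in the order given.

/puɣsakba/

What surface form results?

[puxsagba]

Rule 1: /ɣ/ before /s/ (voiceless) → [x]
Rule 1: /k/ before /b/ (voiced) → [g]
After rule 1: puxsagba
Rule 2: no segment meets the rule's conditions; no change.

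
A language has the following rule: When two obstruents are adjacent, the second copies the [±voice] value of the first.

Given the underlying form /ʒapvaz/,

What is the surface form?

/v/ after /p/ (voiceless) → [f]

[ʒapfaz]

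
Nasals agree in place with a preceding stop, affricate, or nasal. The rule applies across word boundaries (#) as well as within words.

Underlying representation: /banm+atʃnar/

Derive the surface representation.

/m/ after /n/ (alveolar) → [n]
/n/ after /tʃ/ (palatal) → [ɲ]

[bann+atʃɲar]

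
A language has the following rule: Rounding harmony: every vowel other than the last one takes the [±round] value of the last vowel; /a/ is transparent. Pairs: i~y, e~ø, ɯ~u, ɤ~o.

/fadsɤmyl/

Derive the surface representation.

[fadsomyl]

/ɤ/ harmonizes with /y/ ([+round]) → [o]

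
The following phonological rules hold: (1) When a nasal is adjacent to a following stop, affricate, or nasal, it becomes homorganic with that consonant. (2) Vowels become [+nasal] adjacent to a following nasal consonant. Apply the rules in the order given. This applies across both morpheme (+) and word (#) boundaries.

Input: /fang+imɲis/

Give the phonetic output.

Rule 1: /n/ before /g/ (velar) → [ŋ]
Rule 1: /m/ before /ɲ/ (palatal) → [ɲ]
After rule 1: faŋg+iɲɲis
Rule 2: /a/ before nasal /ŋ/ → [ã]
Rule 2: /i/ before nasal /ɲ/ → [ĩ]

[fãŋg+ĩɲɲis]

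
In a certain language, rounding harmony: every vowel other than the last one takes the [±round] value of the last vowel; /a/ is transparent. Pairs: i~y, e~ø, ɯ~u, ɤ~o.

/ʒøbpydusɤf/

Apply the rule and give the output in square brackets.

/ø/ harmonizes with /ɤ/ ([-round]) → [e]
/y/ harmonizes with /ɤ/ ([-round]) → [i]
/u/ harmonizes with /ɤ/ ([-round]) → [ɯ]

[ʒebpidɯsɤf]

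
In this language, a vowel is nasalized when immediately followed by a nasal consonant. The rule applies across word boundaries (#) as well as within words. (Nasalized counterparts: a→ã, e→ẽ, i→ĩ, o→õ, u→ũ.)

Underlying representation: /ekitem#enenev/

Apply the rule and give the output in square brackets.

/e/ before nasal /m/ → [ẽ]
/e/ before nasal /n/ → [ẽ]
/e/ before nasal /n/ → [ẽ]

[ekitẽm#ẽnẽnev]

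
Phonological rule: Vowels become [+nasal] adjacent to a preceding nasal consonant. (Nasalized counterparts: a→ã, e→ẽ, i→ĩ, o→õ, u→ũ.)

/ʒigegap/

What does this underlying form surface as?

[ʒigegap]

no segment meets the rule's conditions; no change.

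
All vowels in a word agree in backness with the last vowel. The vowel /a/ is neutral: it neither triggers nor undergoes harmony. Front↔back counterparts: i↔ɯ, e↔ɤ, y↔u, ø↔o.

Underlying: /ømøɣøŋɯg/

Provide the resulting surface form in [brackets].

/ø/ harmonizes with /ɯ/ ([+back]) → [o]
/ø/ harmonizes with /ɯ/ ([+back]) → [o]
/ø/ harmonizes with /ɯ/ ([+back]) → [o]

[omoɣoŋɯg]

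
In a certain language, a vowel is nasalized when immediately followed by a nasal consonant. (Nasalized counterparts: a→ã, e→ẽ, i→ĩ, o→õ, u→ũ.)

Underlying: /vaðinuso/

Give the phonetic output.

/i/ before nasal /n/ → [ĩ]

[vaðĩnuso]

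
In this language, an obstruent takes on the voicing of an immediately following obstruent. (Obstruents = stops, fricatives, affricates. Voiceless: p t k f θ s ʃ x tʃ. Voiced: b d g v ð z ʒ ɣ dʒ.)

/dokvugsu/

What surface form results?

/k/ before /v/ (voiced) → [g]
/g/ before /s/ (voiceless) → [k]

[dogvuksu]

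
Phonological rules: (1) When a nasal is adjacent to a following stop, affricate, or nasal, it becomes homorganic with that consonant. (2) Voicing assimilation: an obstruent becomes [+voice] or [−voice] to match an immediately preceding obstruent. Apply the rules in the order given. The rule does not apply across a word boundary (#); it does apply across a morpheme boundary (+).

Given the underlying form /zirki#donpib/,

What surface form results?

Rule 1: /n/ before /p/ (labial) → [m]
After rule 1: zirki#dompib
Rule 2: no segment meets the rule's conditions; no change.

[zirki#dompib]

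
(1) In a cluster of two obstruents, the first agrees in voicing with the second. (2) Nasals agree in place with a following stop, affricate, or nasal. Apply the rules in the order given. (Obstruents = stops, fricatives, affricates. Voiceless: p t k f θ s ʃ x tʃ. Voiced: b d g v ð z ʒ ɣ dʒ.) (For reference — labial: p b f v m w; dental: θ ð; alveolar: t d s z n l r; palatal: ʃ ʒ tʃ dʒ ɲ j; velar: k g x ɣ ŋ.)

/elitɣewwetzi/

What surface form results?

Rule 1: /t/ before /ɣ/ (voiced) → [d]
Rule 1: /t/ before /z/ (voiced) → [d]
After rule 1: elidɣewwedzi
Rule 2: no segment meets the rule's conditions; no change.

[elidɣewwedzi]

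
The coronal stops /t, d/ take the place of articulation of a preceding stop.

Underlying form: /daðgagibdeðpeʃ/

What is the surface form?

[daðgagibbeðpeʃ]

/d/ after /b/ (labial) → [b]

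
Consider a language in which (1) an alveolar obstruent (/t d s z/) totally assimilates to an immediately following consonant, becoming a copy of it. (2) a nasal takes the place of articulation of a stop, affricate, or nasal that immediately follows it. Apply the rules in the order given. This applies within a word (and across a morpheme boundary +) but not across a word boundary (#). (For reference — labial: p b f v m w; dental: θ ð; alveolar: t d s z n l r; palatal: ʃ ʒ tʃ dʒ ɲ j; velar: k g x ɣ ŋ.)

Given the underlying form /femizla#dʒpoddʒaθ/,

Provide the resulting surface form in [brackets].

Rule 1: /z/ before /l/ → [l] (total assimilation)
Rule 1: /d/ before /dʒ/ → [dʒ] (total assimilation)
After rule 1: femilla#dʒpodʒdʒaθ
Rule 2: no segment meets the rule's conditions; no change.

[femilla#dʒpodʒdʒaθ]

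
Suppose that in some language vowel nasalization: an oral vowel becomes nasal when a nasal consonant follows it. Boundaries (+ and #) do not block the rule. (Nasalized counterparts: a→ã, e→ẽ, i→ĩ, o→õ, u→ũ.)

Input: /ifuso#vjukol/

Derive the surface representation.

no segment meets the rule's conditions; no change.

[ifuso#vjukol]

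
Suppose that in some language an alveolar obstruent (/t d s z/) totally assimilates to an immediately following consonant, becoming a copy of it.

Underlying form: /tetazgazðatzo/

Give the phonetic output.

/z/ before /g/ → [g] (total assimilation)
/z/ before /ð/ → [ð] (total assimilation)
/t/ before /z/ → [z] (total assimilation)

[tetaggaððazzo]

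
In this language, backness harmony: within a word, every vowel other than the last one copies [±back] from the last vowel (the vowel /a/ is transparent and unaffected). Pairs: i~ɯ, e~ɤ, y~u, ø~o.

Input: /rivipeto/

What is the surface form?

[rɯvɯpɤto]

/i/ harmonizes with /o/ ([+back]) → [ɯ]
/i/ harmonizes with /o/ ([+back]) → [ɯ]
/e/ harmonizes with /o/ ([+back]) → [ɤ]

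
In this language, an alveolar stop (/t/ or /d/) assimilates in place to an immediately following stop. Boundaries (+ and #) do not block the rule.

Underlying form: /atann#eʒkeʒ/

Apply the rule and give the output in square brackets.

[atann#eʒkeʒ]

no segment meets the rule's conditions; no change.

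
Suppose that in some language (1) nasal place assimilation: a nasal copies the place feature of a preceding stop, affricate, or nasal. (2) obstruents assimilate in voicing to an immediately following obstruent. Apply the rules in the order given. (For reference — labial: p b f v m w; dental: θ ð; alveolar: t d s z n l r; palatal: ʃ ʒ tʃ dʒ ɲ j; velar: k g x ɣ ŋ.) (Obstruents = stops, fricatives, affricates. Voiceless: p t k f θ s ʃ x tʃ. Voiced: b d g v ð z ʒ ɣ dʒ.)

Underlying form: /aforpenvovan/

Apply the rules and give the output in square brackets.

Rule 1: no segment meets the rule's conditions; no change.
After rule 1: aforpenvovan
Rule 2: no segment meets the rule's conditions; no change.

[aforpenvovan]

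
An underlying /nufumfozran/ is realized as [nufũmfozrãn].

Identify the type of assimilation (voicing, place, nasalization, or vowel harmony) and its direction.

/u/→[ũ] /a/→[ã].
Each target copies a feature from the following segment, so the direction is regressive.

nasalization, regressive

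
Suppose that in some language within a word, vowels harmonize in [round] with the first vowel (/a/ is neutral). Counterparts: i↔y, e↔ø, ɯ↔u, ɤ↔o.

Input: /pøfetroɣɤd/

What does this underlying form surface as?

/e/ harmonizes with /ø/ ([+round]) → [ø]
/ɤ/ harmonizes with /ø/ ([+round]) → [o]

[pøføtroɣod]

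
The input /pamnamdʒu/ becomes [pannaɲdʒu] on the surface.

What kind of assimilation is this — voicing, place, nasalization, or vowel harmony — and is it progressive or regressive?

place assimilation, regressive

/m/→[n] /m/→[ɲ].
Each target copies a feature from the following segment, so the direction is regressive.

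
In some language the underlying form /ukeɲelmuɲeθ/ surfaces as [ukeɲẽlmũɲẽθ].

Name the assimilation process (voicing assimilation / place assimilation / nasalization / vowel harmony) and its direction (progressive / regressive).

nasalization, progressive

/e/→[ẽ] /u/→[ũ] /e/→[ẽ].
Each target copies a feature from the preceding segment, so the direction is progressive.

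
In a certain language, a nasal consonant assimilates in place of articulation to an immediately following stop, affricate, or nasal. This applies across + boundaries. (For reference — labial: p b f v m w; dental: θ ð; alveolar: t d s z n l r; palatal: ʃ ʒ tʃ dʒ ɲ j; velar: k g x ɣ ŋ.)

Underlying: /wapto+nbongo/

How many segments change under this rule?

2

/n/ before /b/ (labial) → [m]
/n/ before /g/ (velar) → [ŋ]
2 segments change.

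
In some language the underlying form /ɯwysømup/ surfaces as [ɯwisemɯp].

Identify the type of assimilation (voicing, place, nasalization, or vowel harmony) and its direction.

vowel harmony, progressive

/y/→[i] /ø/→[e] /u/→[ɯ].
Vowels agree with the first vowel, so the harmony is progressive.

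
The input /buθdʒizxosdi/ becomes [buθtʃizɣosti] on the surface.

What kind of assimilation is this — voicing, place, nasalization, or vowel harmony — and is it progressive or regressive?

/dʒ/→[tʃ] /x/→[ɣ] /d/→[t].
Each target copies a feature from the preceding segment, so the direction is progressive.

voicing assimilation, progressive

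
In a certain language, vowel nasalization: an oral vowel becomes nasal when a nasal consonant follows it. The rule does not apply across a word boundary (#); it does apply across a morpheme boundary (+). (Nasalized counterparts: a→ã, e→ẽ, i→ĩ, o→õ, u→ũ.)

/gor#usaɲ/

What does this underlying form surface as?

/a/ before nasal /ɲ/ → [ã]

[gor#usãɲ]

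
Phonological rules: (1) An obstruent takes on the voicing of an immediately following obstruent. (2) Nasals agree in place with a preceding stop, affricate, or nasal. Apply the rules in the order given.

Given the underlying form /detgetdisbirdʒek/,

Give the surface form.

Rule 1: /t/ before /g/ (voiced) → [d]
Rule 1: /t/ before /d/ (voiced) → [d]
Rule 1: /s/ before /b/ (voiced) → [z]
After rule 1: dedgeddizbirdʒek
Rule 2: no segment meets the rule's conditions; no change.

[dedgeddizbirdʒek]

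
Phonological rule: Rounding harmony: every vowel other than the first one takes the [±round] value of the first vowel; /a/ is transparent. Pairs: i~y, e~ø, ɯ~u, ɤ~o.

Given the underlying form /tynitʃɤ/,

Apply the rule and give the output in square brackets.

/i/ harmonizes with /y/ ([+round]) → [y]
/ɤ/ harmonizes with /y/ ([+round]) → [o]

[tynytʃo]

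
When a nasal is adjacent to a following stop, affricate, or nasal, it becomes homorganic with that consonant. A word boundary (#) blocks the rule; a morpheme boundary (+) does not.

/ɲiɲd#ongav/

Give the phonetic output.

/ɲ/ before /d/ (alveolar) → [n]
/n/ before /g/ (velar) → [ŋ]

[ɲind#oŋgav]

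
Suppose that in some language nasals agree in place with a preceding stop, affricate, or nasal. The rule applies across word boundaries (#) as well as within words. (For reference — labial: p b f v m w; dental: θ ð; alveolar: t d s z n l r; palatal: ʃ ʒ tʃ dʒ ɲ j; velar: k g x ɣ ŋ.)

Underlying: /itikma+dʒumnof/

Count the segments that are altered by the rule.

2

/m/ after /k/ (velar) → [ŋ]
/n/ after /m/ (labial) → [m]
2 segments change.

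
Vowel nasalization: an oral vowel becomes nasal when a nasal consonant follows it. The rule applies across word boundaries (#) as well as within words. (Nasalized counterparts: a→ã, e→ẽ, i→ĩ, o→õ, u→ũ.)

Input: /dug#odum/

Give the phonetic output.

[dug#odũm]

/u/ before nasal /m/ → [ũ]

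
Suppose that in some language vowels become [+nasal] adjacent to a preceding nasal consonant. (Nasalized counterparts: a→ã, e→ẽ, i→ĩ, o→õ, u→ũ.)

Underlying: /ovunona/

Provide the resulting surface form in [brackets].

/o/ after nasal /n/ → [õ]
/a/ after nasal /n/ → [ã]

[ovunõnã]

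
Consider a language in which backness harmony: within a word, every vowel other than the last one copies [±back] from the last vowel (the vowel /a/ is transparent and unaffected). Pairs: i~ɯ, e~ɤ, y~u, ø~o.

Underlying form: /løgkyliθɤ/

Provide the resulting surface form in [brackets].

/ø/ harmonizes with /ɤ/ ([+back]) → [o]
/y/ harmonizes with /ɤ/ ([+back]) → [u]
/i/ harmonizes with /ɤ/ ([+back]) → [ɯ]

[logkulɯθɤ]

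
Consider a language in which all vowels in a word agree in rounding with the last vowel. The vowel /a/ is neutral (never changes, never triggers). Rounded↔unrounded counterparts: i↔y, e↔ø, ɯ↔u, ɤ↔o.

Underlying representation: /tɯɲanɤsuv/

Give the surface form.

/ɯ/ harmonizes with /u/ ([+round]) → [u]
/ɤ/ harmonizes with /u/ ([+round]) → [o]

[tuɲanosuv]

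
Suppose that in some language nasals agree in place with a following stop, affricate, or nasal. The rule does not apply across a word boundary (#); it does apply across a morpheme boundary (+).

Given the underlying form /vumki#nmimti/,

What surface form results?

/m/ before /k/ (velar) → [ŋ]
/n/ before /m/ (labial) → [m]
/m/ before /t/ (alveolar) → [n]

[vuŋki#mminti]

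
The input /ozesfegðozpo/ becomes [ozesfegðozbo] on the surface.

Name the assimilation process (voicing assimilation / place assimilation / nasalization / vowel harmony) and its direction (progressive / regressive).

/p/→[b].
Each target copies a feature from the preceding segment, so the direction is progressive.

voicing assimilation, progressive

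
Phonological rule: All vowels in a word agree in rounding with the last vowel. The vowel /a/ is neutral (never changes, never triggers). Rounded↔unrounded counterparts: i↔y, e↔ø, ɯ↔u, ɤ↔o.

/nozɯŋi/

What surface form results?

/o/ harmonizes with /i/ ([-round]) → [ɤ]

[nɤzɯŋi]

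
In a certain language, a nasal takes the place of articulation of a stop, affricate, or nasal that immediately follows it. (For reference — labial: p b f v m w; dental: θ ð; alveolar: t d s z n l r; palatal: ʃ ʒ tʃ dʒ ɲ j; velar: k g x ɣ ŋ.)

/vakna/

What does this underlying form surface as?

no segment meets the rule's conditions; no change.

[vakna]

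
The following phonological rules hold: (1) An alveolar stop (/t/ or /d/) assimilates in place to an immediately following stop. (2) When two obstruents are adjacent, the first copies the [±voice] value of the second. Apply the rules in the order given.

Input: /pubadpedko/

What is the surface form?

[pubappekko]

Rule 1: /d/ before /p/ (labial) → [b]
Rule 1: /d/ before /k/ (velar) → [g]
After rule 1: pubabpegko
Rule 2: /b/ before /p/ (voiceless) → [p]
Rule 2: /g/ before /k/ (voiceless) → [k]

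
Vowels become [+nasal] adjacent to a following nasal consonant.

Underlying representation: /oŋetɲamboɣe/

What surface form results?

/o/ before nasal /ŋ/ → [õ]
/a/ before nasal /m/ → [ã]

[õŋetɲãmboɣe]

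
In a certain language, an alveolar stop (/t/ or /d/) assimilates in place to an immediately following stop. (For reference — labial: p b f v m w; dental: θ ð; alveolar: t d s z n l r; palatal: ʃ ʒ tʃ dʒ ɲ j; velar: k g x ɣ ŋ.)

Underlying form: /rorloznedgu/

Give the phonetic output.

/d/ before /g/ (velar) → [g]

[rorlozneggu]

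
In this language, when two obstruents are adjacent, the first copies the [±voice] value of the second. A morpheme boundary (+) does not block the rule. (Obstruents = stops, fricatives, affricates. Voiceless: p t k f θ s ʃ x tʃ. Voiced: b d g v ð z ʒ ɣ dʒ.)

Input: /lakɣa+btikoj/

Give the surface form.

/k/ before /ɣ/ (voiced) → [g]
/b/ before /t/ (voiceless) → [p]

[lagɣa+ptikoj]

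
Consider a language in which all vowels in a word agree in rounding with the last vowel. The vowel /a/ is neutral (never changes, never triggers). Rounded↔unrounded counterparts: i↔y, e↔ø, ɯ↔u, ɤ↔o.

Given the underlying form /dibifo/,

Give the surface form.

/i/ harmonizes with /o/ ([+round]) → [y]
/i/ harmonizes with /o/ ([+round]) → [y]

[dybyfo]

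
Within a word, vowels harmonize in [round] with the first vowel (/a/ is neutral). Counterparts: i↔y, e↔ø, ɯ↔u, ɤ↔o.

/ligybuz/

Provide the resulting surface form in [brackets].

[ligibɯz]

/y/ harmonizes with /i/ ([-round]) → [i]
/u/ harmonizes with /i/ ([-round]) → [ɯ]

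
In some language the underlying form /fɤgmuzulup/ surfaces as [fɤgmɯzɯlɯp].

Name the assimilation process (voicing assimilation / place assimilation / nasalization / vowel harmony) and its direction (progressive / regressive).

/u/→[ɯ] /u/→[ɯ] /u/→[ɯ].
Vowels agree with the first vowel, so the harmony is progressive.

vowel harmony, progressive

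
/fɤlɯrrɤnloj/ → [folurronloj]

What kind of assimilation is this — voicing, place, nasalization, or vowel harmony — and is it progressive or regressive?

/ɤ/→[o] /ɯ/→[u] /ɤ/→[o].
Vowels agree with the last vowel, so the harmony is regressive.

vowel harmony, regressive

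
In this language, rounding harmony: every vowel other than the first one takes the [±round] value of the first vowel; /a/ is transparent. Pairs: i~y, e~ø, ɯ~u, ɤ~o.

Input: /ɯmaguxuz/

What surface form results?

/u/ harmonizes with /ɯ/ ([-round]) → [ɯ]
/u/ harmonizes with /ɯ/ ([-round]) → [ɯ]

[ɯmagɯxɯz]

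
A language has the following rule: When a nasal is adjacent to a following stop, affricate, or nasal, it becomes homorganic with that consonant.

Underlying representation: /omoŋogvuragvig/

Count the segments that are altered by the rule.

No segment meets the rule's conditions.

0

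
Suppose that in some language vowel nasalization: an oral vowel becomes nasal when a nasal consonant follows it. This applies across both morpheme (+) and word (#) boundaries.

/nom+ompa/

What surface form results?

/o/ before nasal /m/ → [õ]
/o/ before nasal /m/ → [õ]

[nõm+õmpa]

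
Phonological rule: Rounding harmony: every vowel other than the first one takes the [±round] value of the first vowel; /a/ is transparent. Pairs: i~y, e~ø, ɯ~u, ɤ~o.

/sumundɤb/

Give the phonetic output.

/ɤ/ harmonizes with /u/ ([+round]) → [o]

[sumundob]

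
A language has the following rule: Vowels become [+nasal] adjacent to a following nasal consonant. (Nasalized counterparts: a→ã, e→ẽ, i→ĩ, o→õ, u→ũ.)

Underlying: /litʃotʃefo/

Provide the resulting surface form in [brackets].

[litʃotʃefo]

no segment meets the rule's conditions; no change.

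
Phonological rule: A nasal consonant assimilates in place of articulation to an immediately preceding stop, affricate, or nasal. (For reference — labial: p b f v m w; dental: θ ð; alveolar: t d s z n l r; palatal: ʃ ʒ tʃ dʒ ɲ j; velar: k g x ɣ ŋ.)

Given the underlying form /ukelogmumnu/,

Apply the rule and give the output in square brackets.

[ukelogŋummu]

/m/ after /g/ (velar) → [ŋ]
/n/ after /m/ (labial) → [m]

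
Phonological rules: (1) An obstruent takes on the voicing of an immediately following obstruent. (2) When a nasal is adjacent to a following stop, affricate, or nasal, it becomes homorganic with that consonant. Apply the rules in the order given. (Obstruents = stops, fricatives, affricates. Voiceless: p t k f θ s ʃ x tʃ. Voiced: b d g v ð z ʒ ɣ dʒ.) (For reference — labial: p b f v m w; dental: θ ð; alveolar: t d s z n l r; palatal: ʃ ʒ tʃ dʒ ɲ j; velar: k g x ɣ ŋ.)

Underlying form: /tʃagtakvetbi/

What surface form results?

Rule 1: /g/ before /t/ (voiceless) → [k]
Rule 1: /k/ before /v/ (voiced) → [g]
Rule 1: /t/ before /b/ (voiced) → [d]
After rule 1: tʃaktagvedbi
Rule 2: no segment meets the rule's conditions; no change.

[tʃaktagvedbi]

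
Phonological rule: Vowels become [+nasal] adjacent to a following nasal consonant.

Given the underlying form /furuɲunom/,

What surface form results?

[furũɲũnõm]

/u/ before nasal /ɲ/ → [ũ]
/u/ before nasal /n/ → [ũ]
/o/ before nasal /m/ → [õ]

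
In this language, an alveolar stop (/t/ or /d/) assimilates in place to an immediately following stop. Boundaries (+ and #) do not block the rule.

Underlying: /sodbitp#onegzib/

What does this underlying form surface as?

[sobbipp#onegzib]

/d/ before /b/ (labial) → [b]
/t/ before /p/ (labial) → [p]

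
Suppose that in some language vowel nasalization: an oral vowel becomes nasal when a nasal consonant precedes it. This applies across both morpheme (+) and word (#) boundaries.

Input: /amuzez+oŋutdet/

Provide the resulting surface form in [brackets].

/u/ after nasal /m/ → [ũ]
/u/ after nasal /ŋ/ → [ũ]

[amũzez+oŋũtdet]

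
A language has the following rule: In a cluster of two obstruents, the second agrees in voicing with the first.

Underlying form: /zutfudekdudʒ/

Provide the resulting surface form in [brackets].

[zutfudektudʒ]

/d/ after /k/ (voiceless) → [t]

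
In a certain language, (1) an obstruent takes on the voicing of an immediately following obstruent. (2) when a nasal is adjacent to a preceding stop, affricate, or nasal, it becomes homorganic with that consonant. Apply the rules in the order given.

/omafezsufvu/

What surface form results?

Rule 1: /z/ before /s/ (voiceless) → [s]
Rule 1: /f/ before /v/ (voiced) → [v]
After rule 1: omafessuvvu
Rule 2: no segment meets the rule's conditions; no change.

[omafessuvvu]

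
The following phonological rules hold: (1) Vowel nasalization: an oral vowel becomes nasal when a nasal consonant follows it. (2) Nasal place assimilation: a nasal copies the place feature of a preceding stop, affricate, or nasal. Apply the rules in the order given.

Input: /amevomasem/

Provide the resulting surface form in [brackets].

Rule 1: /a/ before nasal /m/ → [ã]
Rule 1: /o/ before nasal /m/ → [õ]
Rule 1: /e/ before nasal /m/ → [ẽ]
After rule 1: ãmevõmasẽm
Rule 2: no segment meets the rule's conditions; no change.

[ãmevõmasẽm]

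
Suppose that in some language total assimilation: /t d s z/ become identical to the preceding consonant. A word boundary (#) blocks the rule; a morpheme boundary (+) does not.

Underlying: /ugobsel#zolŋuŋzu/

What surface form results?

[ugobbel#zolŋuŋŋu]

/s/ after /b/ → [b] (total assimilation)
/z/ after /ŋ/ → [ŋ] (total assimilation)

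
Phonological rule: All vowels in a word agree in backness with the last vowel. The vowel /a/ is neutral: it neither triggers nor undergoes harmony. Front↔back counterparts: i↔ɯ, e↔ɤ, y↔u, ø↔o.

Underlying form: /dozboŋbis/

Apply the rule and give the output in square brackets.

[døzbøŋbis]

/o/ harmonizes with /i/ ([-back]) → [ø]
/o/ harmonizes with /i/ ([-back]) → [ø]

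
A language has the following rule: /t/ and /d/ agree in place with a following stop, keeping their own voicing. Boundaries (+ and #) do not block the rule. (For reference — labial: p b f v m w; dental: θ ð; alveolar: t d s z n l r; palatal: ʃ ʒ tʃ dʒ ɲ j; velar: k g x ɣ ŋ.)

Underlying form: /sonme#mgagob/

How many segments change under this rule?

0

No segment meets the rule's conditions.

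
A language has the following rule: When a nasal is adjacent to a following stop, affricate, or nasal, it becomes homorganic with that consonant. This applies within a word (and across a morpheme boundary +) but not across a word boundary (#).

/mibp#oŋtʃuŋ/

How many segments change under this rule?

/ŋ/ before /tʃ/ (palatal) → [ɲ]
1 segment changes.

1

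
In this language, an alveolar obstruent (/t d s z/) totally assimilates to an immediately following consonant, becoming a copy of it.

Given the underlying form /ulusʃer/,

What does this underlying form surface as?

[uluʃʃer]

/s/ before /ʃ/ → [ʃ] (total assimilation)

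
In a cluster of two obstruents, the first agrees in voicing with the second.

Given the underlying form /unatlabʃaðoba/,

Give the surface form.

[unatlapʃaðoba]

/b/ before /ʃ/ (voiceless) → [p]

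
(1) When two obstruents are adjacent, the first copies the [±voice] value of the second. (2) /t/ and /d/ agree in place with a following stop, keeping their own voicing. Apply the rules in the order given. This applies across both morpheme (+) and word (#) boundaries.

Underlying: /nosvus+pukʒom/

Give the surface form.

Rule 1: /s/ before /v/ (voiced) → [z]
Rule 1: /k/ before /ʒ/ (voiced) → [g]
After rule 1: nozvus+pugʒom
Rule 2: no segment meets the rule's conditions; no change.

[nozvus+pugʒom]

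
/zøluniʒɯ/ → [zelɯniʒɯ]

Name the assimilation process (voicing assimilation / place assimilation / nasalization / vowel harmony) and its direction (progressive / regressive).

/ø/→[e] /u/→[ɯ].
Vowels agree with the last vowel, so the harmony is regressive.

vowel harmony, regressive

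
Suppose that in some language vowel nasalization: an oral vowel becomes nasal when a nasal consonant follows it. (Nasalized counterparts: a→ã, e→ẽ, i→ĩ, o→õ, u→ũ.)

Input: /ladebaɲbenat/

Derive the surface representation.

/a/ before nasal /ɲ/ → [ã]
/e/ before nasal /n/ → [ẽ]

[ladebãɲbẽnat]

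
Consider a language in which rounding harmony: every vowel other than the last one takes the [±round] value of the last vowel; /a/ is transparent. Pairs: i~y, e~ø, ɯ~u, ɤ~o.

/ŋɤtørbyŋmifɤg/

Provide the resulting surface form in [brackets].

/ø/ harmonizes with /ɤ/ ([-round]) → [e]
/y/ harmonizes with /ɤ/ ([-round]) → [i]

[ŋɤterbiŋmifɤg]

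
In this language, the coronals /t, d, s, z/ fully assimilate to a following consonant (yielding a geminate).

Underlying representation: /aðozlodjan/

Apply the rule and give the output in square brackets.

[aðollojjan]

/z/ before /l/ → [l] (total assimilation)
/d/ before /j/ → [j] (total assimilation)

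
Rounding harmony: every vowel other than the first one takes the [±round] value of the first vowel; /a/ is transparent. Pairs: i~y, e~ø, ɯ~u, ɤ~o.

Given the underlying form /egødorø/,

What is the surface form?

[egedɤre]

/ø/ harmonizes with /e/ ([-round]) → [e]
/o/ harmonizes with /e/ ([-round]) → [ɤ]
/ø/ harmonizes with /e/ ([-round]) → [e]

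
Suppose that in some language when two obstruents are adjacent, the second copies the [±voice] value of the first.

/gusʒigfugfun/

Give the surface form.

[gusʃigvugvun]

/ʒ/ after /s/ (voiceless) → [ʃ]
/f/ after /g/ (voiced) → [v]
/f/ after /g/ (voiced) → [v]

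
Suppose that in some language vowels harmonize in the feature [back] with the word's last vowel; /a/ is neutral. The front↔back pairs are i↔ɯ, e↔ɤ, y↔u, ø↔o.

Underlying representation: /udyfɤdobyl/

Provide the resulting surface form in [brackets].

/u/ harmonizes with /y/ ([-back]) → [y]
/ɤ/ harmonizes with /y/ ([-back]) → [e]
/o/ harmonizes with /y/ ([-back]) → [ø]

[ydyfedøbyl]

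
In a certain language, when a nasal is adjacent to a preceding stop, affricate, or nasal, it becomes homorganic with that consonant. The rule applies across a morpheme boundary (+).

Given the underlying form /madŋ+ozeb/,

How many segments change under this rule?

1

/ŋ/ after /d/ (alveolar) → [n]
1 segment changes.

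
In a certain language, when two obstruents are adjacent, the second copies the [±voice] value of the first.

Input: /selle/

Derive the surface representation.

[selle]

no segment meets the rule's conditions; no change.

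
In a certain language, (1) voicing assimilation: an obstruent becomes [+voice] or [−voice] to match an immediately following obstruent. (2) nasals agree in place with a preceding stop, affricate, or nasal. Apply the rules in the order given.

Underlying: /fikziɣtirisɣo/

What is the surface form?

Rule 1: /k/ before /z/ (voiced) → [g]
Rule 1: /ɣ/ before /t/ (voiceless) → [x]
Rule 1: /s/ before /ɣ/ (voiced) → [z]
After rule 1: figzixtirizɣo
Rule 2: no segment meets the rule's conditions; no change.

[figzixtirizɣo]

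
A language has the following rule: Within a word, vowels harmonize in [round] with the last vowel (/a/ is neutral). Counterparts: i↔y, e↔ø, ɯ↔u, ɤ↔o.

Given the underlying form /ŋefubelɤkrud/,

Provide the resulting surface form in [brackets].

/e/ harmonizes with /u/ ([+round]) → [ø]
/e/ harmonizes with /u/ ([+round]) → [ø]
/ɤ/ harmonizes with /u/ ([+round]) → [o]

[ŋøfubølokrud]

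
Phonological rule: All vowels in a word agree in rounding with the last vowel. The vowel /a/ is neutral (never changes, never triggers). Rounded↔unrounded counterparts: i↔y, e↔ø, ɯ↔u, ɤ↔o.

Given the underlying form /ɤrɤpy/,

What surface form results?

[oropy]

/ɤ/ harmonizes with /y/ ([+round]) → [o]
/ɤ/ harmonizes with /y/ ([+round]) → [o]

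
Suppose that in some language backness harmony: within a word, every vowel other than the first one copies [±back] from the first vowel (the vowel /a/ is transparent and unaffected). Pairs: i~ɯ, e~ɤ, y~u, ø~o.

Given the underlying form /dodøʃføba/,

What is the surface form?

/ø/ harmonizes with /o/ ([+back]) → [o]
/ø/ harmonizes with /o/ ([+back]) → [o]

[dodoʃfoba]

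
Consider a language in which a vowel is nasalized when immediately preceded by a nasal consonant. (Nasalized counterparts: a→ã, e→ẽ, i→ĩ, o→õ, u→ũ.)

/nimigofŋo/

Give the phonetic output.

[nĩmĩgofŋõ]

/i/ after nasal /n/ → [ĩ]
/i/ after nasal /m/ → [ĩ]
/o/ after nasal /ŋ/ → [õ]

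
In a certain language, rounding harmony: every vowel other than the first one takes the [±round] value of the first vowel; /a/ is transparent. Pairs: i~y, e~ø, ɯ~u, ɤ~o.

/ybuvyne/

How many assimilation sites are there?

/e/ harmonizes with /y/ ([+round]) → [ø]
1 segment changes.

1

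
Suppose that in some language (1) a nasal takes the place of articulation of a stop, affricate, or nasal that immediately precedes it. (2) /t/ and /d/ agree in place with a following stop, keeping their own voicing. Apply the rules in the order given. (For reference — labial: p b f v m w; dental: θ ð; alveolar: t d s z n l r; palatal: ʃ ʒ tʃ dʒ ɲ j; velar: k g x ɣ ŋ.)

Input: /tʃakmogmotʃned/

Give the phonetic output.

Rule 1: /m/ after /k/ (velar) → [ŋ]
Rule 1: /m/ after /g/ (velar) → [ŋ]
Rule 1: /n/ after /tʃ/ (palatal) → [ɲ]
After rule 1: tʃakŋogŋotʃɲed
Rule 2: no segment meets the rule's conditions; no change.

[tʃakŋogŋotʃɲed]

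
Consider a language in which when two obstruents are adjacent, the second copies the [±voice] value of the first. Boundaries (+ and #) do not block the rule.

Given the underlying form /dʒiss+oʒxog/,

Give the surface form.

[dʒiss+oʒɣog]

/x/ after /ʒ/ (voiced) → [ɣ]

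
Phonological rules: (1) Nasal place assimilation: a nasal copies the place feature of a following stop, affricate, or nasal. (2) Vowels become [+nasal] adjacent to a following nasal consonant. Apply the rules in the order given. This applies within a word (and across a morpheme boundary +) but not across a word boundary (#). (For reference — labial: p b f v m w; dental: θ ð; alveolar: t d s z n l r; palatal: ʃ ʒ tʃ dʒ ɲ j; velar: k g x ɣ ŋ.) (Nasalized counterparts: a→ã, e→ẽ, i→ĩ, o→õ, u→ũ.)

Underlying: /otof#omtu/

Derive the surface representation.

Rule 1: /m/ before /t/ (alveolar) → [n]
After rule 1: otof#ontu
Rule 2: /o/ before nasal /n/ → [õ]

[otof#õntu]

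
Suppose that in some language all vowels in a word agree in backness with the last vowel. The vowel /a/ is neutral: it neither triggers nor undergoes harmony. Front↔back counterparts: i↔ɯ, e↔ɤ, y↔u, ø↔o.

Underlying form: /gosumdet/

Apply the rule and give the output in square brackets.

/o/ harmonizes with /e/ ([-back]) → [ø]
/u/ harmonizes with /e/ ([-back]) → [y]

[gøsymdet]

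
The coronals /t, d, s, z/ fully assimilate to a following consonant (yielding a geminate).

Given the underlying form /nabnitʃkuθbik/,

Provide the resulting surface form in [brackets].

no segment meets the rule's conditions; no change.

[nabnitʃkuθbik]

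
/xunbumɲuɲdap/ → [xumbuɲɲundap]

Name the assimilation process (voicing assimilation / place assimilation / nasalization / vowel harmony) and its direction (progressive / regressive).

place assimilation, regressive

/n/→[m] /m/→[ɲ] /ɲ/→[n].
Each target copies a feature from the following segment, so the direction is regressive.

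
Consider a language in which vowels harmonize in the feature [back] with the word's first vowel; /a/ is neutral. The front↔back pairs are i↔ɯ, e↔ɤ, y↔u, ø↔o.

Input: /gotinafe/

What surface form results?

/i/ harmonizes with /o/ ([+back]) → [ɯ]
/e/ harmonizes with /o/ ([+back]) → [ɤ]

[gotɯnafɤ]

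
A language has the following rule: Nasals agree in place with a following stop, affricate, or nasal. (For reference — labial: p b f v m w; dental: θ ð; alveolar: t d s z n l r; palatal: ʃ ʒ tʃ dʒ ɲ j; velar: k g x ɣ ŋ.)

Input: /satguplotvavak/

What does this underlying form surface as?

no segment meets the rule's conditions; no change.

[satguplotvavak]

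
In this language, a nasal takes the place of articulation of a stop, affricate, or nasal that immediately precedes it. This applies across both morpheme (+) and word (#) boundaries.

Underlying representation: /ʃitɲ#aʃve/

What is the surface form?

/ɲ/ after /t/ (alveolar) → [n]

[ʃitn#aʃve]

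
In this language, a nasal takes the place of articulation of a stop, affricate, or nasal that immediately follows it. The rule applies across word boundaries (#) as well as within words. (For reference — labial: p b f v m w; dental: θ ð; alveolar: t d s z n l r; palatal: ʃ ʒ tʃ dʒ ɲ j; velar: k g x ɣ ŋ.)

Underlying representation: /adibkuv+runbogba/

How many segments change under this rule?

/n/ before /b/ (labial) → [m]
1 segment changes.

1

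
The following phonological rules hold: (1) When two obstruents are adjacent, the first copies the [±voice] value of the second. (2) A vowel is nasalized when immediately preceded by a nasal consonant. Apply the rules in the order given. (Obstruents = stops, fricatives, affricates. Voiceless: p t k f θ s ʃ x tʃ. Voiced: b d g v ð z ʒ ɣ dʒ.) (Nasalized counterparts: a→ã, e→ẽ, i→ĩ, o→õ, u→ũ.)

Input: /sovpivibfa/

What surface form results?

[sofpivipfa]

Rule 1: /v/ before /p/ (voiceless) → [f]
Rule 1: /b/ before /f/ (voiceless) → [p]
After rule 1: sofpivipfa
Rule 2: no segment meets the rule's conditions; no change.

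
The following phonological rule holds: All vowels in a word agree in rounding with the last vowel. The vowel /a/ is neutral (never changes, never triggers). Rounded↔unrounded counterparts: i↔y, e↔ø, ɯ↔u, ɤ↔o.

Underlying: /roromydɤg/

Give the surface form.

[rɤrɤmidɤg]

/o/ harmonizes with /ɤ/ ([-round]) → [ɤ]
/o/ harmonizes with /ɤ/ ([-round]) → [ɤ]
/y/ harmonizes with /ɤ/ ([-round]) → [i]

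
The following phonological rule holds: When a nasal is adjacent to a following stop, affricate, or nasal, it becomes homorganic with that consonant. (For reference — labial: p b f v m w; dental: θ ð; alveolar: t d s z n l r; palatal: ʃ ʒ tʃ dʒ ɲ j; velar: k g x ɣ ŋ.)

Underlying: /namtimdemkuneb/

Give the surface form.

/m/ before /t/ (alveolar) → [n]
/m/ before /d/ (alveolar) → [n]
/m/ before /k/ (velar) → [ŋ]

[nantindeŋkuneb]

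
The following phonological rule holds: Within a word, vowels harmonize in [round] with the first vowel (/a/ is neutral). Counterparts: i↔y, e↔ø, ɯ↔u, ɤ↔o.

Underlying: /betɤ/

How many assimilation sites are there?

No segment meets the rule's conditions.

0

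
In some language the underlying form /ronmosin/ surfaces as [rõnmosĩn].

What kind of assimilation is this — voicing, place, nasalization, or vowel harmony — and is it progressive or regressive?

/o/→[õ] /i/→[ĩ].
Each target copies a feature from the following segment, so the direction is regressive.

nasalization, regressive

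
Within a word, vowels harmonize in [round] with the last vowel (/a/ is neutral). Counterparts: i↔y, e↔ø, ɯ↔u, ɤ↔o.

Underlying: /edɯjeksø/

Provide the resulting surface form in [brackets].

/e/ harmonizes with /ø/ ([+round]) → [ø]
/ɯ/ harmonizes with /ø/ ([+round]) → [u]
/e/ harmonizes with /ø/ ([+round]) → [ø]

[ødujøksø]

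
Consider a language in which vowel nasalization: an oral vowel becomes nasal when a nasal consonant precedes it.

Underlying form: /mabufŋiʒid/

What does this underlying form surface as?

/a/ after nasal /m/ → [ã]
/i/ after nasal /ŋ/ → [ĩ]

[mãbufŋĩʒid]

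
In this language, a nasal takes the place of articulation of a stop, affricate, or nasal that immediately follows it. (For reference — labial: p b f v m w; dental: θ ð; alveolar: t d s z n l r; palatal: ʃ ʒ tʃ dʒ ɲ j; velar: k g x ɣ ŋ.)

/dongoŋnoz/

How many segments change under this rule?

/n/ before /g/ (velar) → [ŋ]
/ŋ/ before /n/ (alveolar) → [n]
2 segments change.

2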